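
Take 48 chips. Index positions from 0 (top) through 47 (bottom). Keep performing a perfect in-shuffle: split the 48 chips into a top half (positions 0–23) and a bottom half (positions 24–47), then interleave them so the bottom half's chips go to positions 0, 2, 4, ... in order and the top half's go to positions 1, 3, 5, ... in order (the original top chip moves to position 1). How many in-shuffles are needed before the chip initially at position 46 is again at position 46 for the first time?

21

Follow position 46 under repeated in-shuffles:
46 → 44 → 40 → 32 → 16 → 33 → 18 → 37 → ... → 46 (length 21)
It first returns after 21 in-shuffles.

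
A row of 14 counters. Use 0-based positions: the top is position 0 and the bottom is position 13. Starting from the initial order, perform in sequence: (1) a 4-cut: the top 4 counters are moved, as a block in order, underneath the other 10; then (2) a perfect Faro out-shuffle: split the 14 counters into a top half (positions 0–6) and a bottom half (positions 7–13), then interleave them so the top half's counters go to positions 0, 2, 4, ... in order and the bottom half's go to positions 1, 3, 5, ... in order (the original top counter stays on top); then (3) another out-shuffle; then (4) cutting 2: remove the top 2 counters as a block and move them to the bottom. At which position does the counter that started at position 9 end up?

5

Track the counter from position 9 forward through each operation:
  after op 1 (cut 4): 9 → 5
  after op 2 (out-shuffle): 5 → 10
  after op 3 (out-shuffle): 10 → 7
  after op 4 (cut 2): 7 → 5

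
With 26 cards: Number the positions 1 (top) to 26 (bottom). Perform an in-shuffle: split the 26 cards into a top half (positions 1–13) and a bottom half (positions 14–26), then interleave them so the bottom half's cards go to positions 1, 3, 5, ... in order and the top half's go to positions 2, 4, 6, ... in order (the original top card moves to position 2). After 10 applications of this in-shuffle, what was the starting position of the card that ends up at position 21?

3

Work backwards from position 21, undoing one in-shuffle at a time:
21 ← 24 ← 12 ← 6 ← 3 ← 15 ← 21 ← 24 ← 12 ← 6 ← 3
So the card now at position 21 started at position 3.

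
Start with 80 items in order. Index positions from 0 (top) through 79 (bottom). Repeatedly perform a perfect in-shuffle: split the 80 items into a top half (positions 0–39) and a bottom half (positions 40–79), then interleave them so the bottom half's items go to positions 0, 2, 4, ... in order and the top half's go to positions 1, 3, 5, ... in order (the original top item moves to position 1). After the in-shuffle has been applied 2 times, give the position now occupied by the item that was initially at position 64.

16

Track the item's position through each in-shuffle:
64 → 48 → 16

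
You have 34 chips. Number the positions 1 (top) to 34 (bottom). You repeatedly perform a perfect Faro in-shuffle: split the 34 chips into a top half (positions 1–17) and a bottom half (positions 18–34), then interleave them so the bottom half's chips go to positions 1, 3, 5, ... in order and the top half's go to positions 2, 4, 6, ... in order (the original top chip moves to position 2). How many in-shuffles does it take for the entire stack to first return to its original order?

The in-shuffle permutes the 34 positions with cycle lengths [3, 3, 4, 12, 12].
Every chip is home exactly when every cycle has completed a whole number of laps, i.e. after lcm(3, 4, 12) = 12 in-shuffles.

12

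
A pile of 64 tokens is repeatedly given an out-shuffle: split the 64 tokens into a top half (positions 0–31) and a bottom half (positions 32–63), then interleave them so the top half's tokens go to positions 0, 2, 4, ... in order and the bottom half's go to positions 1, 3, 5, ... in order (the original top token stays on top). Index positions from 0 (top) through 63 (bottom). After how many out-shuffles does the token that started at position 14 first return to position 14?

Follow position 14 under repeated out-shuffles:
14 → 28 → 56 → 49 → 35 → 7 → 14
It first returns after 6 out-shuffles.

6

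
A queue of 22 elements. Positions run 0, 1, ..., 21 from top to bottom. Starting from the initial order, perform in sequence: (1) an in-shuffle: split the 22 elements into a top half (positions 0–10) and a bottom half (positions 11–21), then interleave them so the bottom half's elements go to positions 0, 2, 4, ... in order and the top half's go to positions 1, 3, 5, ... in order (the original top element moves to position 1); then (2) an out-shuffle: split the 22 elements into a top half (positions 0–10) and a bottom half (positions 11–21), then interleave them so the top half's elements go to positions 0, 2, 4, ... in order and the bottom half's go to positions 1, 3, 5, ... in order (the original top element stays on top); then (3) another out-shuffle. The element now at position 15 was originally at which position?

Undo the operations in reverse order, starting from position 15:
  undo op 3 (out-shuffle, from bottom half): 15 ← 18
  undo op 2 (out-shuffle, from top half): 18 ← 9
  undo op 1 (in-shuffle, from top half): 9 ← 4
So the element at position 15 came from original position 4.

4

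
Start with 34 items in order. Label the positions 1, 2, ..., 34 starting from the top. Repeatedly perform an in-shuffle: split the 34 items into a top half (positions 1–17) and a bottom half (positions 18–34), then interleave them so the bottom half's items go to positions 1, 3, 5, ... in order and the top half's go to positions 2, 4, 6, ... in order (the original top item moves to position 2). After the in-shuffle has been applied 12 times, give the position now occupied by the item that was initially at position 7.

7

Track the item's position through each in-shuffle:
7 → 14 → 28 → 21 → 7 → 14 → 28 → 21 → 7 → 14 → 28 → 21 → 7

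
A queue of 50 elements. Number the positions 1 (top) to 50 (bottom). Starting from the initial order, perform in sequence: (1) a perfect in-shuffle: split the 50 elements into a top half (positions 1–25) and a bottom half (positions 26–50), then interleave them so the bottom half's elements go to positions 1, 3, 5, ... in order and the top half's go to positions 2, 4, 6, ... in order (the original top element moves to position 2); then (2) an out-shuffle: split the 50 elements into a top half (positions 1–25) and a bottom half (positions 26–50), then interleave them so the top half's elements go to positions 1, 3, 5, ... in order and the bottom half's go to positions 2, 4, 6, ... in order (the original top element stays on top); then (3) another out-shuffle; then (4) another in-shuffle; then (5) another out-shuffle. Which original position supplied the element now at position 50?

29

Undo the operations in reverse order, starting from position 50:
  undo op 5 (out-shuffle, from bottom half): 50 ← 50
  undo op 4 (in-shuffle, from top half): 50 ← 25
  undo op 3 (out-shuffle, from top half): 25 ← 13
  undo op 2 (out-shuffle, from top half): 13 ← 7
  undo op 1 (in-shuffle, from bottom half): 7 ← 29
So the element at position 50 came from original position 29.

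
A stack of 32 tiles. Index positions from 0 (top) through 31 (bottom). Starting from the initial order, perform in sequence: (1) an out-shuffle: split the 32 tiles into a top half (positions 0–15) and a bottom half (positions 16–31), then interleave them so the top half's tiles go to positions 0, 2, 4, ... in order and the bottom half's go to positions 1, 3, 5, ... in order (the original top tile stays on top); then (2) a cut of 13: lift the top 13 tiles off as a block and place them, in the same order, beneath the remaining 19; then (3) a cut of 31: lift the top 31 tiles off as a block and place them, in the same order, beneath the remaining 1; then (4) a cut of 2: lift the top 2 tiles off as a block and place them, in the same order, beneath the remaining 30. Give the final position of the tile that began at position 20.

Track the tile from position 20 forward through each operation:
  after op 1 (out-shuffle): 20 → 9
  after op 2 (cut 13): 9 → 28
  after op 3 (cut 31): 28 → 29
  after op 4 (cut 2): 29 → 27

27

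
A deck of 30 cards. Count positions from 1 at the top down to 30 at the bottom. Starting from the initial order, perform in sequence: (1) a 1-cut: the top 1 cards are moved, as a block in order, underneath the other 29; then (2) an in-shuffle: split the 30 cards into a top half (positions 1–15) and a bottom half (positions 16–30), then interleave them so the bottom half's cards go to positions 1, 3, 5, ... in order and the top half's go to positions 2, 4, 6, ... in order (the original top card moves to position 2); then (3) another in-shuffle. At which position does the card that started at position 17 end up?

Track the card from position 17 forward through each operation:
  after op 1 (cut 1): 17 → 16
  after op 2 (in-shuffle): 16 → 1
  after op 3 (in-shuffle): 1 → 2

2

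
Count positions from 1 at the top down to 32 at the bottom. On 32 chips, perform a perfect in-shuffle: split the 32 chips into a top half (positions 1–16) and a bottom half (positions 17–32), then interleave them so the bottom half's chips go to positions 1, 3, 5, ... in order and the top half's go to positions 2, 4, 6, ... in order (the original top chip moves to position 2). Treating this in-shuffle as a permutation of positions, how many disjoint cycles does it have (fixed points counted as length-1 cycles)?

Trace each unvisited position around until it returns:
(1 2 4 8 16 32 31 29 25 17) (3 6 12 24 15 30 27 21 9 18) (5 10 20 7 14 28 23 13 26 19) (11 22)
4 cycles in total.

4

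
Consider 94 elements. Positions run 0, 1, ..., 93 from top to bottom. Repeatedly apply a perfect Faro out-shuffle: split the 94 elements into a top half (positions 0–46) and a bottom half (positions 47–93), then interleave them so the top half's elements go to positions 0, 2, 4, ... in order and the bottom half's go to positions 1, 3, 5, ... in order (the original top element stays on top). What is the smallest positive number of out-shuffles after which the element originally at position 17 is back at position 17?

10

Follow position 17 under repeated out-shuffles:
17 → 34 → 68 → 43 → 86 → 79 → 65 → 37 → 74 → 55 → 17
It first returns after 10 out-shuffles.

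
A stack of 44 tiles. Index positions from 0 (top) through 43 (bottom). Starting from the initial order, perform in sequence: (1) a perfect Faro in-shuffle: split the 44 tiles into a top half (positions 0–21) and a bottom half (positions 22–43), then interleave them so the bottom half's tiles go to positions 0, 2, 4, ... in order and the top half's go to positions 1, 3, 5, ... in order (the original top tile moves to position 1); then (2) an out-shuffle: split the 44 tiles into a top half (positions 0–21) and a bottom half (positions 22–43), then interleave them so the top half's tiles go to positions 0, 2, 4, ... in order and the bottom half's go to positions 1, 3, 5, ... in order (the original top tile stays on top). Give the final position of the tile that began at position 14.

Track the tile from position 14 forward through each operation:
  after op 1 (in-shuffle): 14 → 29
  after op 2 (out-shuffle): 29 → 15

15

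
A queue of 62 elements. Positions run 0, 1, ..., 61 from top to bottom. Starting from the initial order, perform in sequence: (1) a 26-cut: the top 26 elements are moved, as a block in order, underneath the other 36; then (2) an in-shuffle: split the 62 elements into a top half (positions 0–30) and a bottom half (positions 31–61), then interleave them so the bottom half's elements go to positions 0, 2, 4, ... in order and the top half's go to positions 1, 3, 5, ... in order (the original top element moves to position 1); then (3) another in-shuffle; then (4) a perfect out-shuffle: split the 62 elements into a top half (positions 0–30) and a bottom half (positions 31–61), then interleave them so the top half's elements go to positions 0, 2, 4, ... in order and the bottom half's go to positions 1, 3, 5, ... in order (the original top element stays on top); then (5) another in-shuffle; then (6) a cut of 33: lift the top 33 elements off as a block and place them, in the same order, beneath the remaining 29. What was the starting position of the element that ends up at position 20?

60

Undo the operations in reverse order, starting from position 20:
  undo op 6 (cut 33): 20 ← 53
  undo op 5 (in-shuffle, from top half): 53 ← 26
  undo op 4 (out-shuffle, from top half): 26 ← 13
  undo op 3 (in-shuffle, from top half): 13 ← 6
  undo op 2 (in-shuffle, from bottom half): 6 ← 34
  undo op 1 (cut 26): 34 ← 60
So the element at position 20 came from original position 60.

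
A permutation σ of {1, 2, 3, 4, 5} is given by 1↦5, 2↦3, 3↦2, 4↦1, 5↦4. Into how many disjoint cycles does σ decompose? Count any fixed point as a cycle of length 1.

Cycle decomposition: (1 5 4) (2 3).
2 cycles.

2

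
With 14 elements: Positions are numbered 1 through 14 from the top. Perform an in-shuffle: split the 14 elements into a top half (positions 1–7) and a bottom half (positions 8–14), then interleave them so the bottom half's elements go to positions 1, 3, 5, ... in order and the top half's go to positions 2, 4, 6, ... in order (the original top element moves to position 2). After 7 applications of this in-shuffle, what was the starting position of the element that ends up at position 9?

Work backwards from position 9, undoing one in-shuffle at a time:
9 ← 12 ← 6 ← 3 ← 9 ← 12 ← 6 ← 3
So the element now at position 9 started at position 3.

3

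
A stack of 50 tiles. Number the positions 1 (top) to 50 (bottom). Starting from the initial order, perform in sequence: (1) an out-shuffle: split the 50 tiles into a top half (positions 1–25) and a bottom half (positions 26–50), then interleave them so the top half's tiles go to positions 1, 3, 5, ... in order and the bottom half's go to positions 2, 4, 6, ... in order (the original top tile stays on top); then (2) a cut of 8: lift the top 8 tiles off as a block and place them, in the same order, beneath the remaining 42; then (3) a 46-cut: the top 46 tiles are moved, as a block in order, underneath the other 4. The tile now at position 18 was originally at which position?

Undo the operations in reverse order, starting from position 18:
  undo op 3 (cut 46): 18 ← 14
  undo op 2 (cut 8): 14 ← 22
  undo op 1 (out-shuffle, from bottom half): 22 ← 36
So the tile at position 18 came from original position 36.

36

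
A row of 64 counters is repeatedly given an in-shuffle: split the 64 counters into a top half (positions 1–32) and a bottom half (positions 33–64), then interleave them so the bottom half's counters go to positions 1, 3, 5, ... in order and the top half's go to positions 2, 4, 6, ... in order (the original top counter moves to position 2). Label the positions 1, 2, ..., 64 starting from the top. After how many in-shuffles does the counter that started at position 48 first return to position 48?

12

Follow position 48 under repeated in-shuffles:
48 → 31 → 62 → 59 → 53 → 41 → 17 → 34 → 3 → 6 → 12 → 24 → 48
It first returns after 12 in-shuffles.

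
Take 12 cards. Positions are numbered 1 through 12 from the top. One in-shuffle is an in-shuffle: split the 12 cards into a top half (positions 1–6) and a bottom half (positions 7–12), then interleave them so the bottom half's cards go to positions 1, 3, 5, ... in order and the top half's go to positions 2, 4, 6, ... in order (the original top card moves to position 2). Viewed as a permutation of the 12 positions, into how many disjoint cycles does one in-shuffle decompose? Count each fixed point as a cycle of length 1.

1

Trace each unvisited position around until it returns:
(1 2 4 8 3 6 ... len 12)
1 cycle in total.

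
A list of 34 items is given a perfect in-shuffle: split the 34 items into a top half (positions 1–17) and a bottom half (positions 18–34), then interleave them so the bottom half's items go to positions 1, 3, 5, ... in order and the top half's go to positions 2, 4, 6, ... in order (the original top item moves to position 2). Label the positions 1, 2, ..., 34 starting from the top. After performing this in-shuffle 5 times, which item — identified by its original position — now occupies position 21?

28

Work backwards from position 21, undoing one in-shuffle at a time:
21 ← 28 ← 14 ← 7 ← 21 ← 28
So the item now at position 21 started at position 28.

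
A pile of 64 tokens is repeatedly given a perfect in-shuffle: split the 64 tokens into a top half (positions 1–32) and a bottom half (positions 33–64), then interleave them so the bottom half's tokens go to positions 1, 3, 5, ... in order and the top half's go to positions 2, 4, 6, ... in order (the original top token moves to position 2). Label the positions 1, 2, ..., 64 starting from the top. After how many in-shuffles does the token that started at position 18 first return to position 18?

Follow position 18 under repeated in-shuffles:
18 → 36 → 7 → 14 → 28 → 56 → 47 → 29 → 58 → 51 → 37 → 9 → 18
It first returns after 12 in-shuffles.

12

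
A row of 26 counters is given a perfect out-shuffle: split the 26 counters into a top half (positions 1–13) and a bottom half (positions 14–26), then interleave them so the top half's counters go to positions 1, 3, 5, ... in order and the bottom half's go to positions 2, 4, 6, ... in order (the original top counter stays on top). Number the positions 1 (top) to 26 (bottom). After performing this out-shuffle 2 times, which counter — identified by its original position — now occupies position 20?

Work backwards from position 20, undoing one out-shuffle at a time:
20 ← 23 ← 12
So the counter now at position 20 started at position 12.

12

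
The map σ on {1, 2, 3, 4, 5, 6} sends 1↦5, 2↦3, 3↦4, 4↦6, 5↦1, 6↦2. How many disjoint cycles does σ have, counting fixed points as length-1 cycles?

2

Cycle decomposition: (1 5) (2 3 4 6).
2 cycles.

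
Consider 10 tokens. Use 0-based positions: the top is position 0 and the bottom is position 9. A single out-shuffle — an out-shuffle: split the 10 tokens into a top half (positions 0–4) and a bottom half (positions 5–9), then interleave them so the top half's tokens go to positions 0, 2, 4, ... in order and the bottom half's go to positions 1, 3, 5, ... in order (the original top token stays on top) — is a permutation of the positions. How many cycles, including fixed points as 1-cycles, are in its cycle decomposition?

Trace each unvisited position around until it returns:
(0) (1 2 4 8 7 5) (3 6) (9)
4 cycles in total.

4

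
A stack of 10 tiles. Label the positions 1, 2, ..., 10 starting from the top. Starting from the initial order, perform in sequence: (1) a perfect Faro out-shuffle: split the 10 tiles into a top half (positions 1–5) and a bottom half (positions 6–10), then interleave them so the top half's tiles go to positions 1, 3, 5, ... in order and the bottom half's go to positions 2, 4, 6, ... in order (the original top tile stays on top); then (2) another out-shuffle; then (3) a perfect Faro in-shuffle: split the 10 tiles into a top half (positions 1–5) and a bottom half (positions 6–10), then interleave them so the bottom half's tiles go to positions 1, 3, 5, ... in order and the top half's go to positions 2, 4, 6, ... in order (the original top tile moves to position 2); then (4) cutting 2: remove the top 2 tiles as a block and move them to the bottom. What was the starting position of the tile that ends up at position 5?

Undo the operations in reverse order, starting from position 5:
  undo op 4 (cut 2): 5 ← 7
  undo op 3 (in-shuffle, from bottom half): 7 ← 9
  undo op 2 (out-shuffle, from top half): 9 ← 5
  undo op 1 (out-shuffle, from top half): 5 ← 3
So the tile at position 5 came from original position 3.

3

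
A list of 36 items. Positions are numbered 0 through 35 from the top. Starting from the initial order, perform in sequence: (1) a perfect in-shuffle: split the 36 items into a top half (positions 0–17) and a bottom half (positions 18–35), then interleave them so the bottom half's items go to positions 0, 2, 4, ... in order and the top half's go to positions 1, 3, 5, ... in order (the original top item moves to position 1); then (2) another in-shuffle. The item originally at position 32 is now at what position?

Track the item from position 32 forward through each operation:
  after op 1 (in-shuffle): 32 → 28
  after op 2 (in-shuffle): 28 → 20

20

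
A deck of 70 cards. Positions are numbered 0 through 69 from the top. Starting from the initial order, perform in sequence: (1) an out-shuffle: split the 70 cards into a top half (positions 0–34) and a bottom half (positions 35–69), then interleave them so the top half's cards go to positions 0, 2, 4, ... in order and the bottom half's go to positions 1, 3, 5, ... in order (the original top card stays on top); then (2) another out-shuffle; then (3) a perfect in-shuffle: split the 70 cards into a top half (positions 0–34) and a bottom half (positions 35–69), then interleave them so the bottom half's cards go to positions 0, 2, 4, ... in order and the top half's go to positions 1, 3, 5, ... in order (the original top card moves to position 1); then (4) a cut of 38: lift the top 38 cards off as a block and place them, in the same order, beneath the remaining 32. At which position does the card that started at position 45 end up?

46

Track the card from position 45 forward through each operation:
  after op 1 (out-shuffle): 45 → 21
  after op 2 (out-shuffle): 21 → 42
  after op 3 (in-shuffle): 42 → 14
  after op 4 (cut 38): 14 → 46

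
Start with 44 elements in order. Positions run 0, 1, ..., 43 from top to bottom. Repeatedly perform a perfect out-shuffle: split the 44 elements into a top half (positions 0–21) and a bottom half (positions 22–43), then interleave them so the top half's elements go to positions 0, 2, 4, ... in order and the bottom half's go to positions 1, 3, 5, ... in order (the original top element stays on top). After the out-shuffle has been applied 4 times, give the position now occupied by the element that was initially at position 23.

Track the element's position through each out-shuffle:
23 → 3 → 6 → 12 → 24

24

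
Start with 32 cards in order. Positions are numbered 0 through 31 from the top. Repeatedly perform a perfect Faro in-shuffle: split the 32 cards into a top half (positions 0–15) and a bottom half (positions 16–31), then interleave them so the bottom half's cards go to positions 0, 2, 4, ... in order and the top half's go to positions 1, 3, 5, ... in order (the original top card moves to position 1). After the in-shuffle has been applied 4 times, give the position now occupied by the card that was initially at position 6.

Track the card's position through each in-shuffle:
6 → 13 → 27 → 22 → 12

12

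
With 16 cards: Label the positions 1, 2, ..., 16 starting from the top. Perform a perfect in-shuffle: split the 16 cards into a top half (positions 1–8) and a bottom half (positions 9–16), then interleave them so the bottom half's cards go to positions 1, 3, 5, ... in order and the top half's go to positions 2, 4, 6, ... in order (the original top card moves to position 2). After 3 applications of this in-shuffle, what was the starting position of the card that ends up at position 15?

Work backwards from position 15, undoing one in-shuffle at a time:
15 ← 16 ← 8 ← 4
So the card now at position 15 started at position 4.

4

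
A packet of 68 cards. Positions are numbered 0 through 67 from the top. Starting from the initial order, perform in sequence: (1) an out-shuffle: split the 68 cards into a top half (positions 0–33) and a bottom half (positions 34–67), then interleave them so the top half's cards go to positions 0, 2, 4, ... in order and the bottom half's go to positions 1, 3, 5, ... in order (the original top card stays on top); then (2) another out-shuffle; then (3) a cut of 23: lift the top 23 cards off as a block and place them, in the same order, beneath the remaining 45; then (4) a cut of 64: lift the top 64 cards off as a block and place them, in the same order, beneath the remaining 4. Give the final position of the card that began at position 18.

54

Track the card from position 18 forward through each operation:
  after op 1 (out-shuffle): 18 → 36
  after op 2 (out-shuffle): 36 → 5
  after op 3 (cut 23): 5 → 50
  after op 4 (cut 64): 50 → 54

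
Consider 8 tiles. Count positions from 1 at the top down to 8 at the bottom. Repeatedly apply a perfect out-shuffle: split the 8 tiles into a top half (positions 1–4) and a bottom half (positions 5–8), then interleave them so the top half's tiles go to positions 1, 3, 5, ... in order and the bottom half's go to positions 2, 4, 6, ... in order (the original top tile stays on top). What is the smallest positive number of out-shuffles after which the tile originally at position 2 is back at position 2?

3

Follow position 2 under repeated out-shuffles:
2 → 3 → 5 → 2
It first returns after 3 out-shuffles.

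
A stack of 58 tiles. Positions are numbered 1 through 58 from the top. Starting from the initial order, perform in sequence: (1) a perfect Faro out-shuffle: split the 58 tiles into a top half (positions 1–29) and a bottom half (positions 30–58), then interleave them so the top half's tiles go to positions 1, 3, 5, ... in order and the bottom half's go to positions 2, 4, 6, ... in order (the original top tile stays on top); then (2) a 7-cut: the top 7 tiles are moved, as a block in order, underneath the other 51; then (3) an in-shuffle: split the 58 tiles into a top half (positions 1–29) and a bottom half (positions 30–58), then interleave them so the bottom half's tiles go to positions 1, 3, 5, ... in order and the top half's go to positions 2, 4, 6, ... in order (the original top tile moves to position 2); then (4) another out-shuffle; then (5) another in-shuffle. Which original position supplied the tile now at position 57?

47

Undo the operations in reverse order, starting from position 57:
  undo op 5 (in-shuffle, from bottom half): 57 ← 58
  undo op 4 (out-shuffle, from bottom half): 58 ← 58
  undo op 3 (in-shuffle, from top half): 58 ← 29
  undo op 2 (cut 7): 29 ← 36
  undo op 1 (out-shuffle, from bottom half): 36 ← 47
So the tile at position 57 came from original position 47.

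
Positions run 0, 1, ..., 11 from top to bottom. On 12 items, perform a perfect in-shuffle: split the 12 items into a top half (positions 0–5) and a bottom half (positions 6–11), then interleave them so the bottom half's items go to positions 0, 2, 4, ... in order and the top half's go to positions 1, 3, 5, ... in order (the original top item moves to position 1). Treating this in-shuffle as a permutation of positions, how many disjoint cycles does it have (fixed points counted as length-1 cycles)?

1

Trace each unvisited position around until it returns:
(0 1 3 7 2 5 ... len 12)
1 cycle in total.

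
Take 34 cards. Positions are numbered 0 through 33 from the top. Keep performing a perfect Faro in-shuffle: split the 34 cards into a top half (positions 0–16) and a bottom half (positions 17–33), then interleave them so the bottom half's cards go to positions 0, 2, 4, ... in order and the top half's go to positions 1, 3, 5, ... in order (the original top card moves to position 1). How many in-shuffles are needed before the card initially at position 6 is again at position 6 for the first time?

Follow position 6 under repeated in-shuffles:
6 → 13 → 27 → 20 → 6
It first returns after 4 in-shuffles.

4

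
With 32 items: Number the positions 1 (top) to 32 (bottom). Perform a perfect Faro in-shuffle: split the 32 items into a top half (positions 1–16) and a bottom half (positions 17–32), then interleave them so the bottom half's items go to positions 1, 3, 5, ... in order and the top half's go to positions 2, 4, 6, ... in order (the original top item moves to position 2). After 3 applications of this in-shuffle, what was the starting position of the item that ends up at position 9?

30

Work backwards from position 9, undoing one in-shuffle at a time:
9 ← 21 ← 27 ← 30
So the item now at position 9 started at position 30.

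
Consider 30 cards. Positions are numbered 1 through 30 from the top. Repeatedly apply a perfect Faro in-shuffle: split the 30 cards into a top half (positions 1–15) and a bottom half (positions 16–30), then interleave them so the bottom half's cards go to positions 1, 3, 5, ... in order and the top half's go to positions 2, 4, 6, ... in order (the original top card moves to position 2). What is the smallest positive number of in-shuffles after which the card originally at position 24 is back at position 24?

5

Follow position 24 under repeated in-shuffles:
24 → 17 → 3 → 6 → 12 → 24
It first returns after 5 in-shuffles.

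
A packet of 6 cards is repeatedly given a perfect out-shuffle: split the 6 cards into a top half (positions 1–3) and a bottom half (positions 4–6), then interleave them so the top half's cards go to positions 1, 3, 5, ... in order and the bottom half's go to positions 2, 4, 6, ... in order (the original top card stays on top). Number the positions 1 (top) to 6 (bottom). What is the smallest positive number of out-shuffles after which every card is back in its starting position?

4

The out-shuffle permutes the 6 positions with cycle lengths [1, 1, 4].
Every card is home exactly when every cycle has completed a whole number of laps, i.e. after lcm(1, 4) = 4 out-shuffles.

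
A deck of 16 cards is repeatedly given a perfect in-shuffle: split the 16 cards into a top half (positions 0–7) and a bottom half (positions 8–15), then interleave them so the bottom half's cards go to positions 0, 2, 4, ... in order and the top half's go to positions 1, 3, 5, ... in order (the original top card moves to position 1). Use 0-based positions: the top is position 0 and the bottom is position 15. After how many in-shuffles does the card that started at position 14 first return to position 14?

8

Follow position 14 under repeated in-shuffles:
14 → 12 → 8 → 0 → 1 → 3 → 7 → 15 → 14
It first returns after 8 in-shuffles.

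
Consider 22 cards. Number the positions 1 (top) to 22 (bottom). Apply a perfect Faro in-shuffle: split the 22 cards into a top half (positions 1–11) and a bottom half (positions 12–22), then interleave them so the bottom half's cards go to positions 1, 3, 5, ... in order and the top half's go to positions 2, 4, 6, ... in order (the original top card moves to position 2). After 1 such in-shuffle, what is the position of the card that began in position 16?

Track the card's position through each in-shuffle:
16 → 9

9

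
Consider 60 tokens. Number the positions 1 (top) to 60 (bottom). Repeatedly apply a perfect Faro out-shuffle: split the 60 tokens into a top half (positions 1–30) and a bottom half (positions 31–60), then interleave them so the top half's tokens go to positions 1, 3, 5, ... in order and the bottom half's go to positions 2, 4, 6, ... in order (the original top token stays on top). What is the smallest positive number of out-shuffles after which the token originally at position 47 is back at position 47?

Follow position 47 under repeated out-shuffles:
47 → 34 → 8 → 15 → 29 → 57 → 54 → 48 → ... → 47 (length 58)
It first returns after 58 out-shuffles.

58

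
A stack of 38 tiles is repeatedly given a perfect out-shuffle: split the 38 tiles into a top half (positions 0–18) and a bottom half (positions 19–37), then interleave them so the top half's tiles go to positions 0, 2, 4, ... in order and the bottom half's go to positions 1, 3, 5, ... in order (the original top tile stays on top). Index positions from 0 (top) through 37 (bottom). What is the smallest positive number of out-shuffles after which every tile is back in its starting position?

36

The out-shuffle permutes the 38 positions with cycle lengths [1, 1, 36].
Every tile is home exactly when every cycle has completed a whole number of laps, i.e. after lcm(1, 36) = 36 out-shuffles.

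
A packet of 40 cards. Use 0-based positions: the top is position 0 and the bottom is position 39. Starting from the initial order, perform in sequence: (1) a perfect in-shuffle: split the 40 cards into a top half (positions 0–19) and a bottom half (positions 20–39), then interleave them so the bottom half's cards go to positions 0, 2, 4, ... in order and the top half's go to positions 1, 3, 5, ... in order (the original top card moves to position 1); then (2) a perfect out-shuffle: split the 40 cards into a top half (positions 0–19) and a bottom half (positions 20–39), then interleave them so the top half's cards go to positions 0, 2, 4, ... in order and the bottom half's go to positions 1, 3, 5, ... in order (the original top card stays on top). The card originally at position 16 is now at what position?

Track the card from position 16 forward through each operation:
  after op 1 (in-shuffle): 16 → 33
  after op 2 (out-shuffle): 33 → 27

27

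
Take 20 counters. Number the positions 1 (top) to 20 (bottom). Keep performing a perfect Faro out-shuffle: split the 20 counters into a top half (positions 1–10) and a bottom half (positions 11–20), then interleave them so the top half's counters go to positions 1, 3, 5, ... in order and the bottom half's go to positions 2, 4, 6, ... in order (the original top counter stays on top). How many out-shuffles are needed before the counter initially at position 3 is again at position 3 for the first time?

Follow position 3 under repeated out-shuffles:
3 → 5 → 9 → 17 → 14 → 8 → 15 → 10 → 19 → 18 → 16 → 12 → 4 → 7 → 13 → 6 → 11 → 2 → 3
It first returns after 18 out-shuffles.

18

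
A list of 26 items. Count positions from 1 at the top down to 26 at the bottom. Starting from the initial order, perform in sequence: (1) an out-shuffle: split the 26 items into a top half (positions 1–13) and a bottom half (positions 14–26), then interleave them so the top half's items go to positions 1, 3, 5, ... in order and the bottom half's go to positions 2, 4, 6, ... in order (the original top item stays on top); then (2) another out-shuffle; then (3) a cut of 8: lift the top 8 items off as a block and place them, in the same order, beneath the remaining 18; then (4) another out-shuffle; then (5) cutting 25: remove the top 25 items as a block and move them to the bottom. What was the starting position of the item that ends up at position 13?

1

Undo the operations in reverse order, starting from position 13:
  undo op 5 (cut 25): 13 ← 12
  undo op 4 (out-shuffle, from bottom half): 12 ← 19
  undo op 3 (cut 8): 19 ← 1
  undo op 2 (out-shuffle, from top half): 1 ← 1
  undo op 1 (out-shuffle, from top half): 1 ← 1
So the item at position 13 came from original position 1.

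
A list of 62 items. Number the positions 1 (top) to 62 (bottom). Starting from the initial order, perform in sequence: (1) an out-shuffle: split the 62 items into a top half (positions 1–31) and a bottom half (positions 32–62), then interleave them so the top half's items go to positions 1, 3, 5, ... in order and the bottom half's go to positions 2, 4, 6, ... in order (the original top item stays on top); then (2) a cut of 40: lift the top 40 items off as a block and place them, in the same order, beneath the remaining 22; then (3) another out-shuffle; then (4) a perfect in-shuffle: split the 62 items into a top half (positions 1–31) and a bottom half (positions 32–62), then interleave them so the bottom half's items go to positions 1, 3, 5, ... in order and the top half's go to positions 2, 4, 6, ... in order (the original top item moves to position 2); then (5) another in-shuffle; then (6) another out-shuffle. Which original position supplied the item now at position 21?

48

Undo the operations in reverse order, starting from position 21:
  undo op 6 (out-shuffle, from top half): 21 ← 11
  undo op 5 (in-shuffle, from bottom half): 11 ← 37
  undo op 4 (in-shuffle, from bottom half): 37 ← 50
  undo op 3 (out-shuffle, from bottom half): 50 ← 56
  undo op 2 (cut 40): 56 ← 34
  undo op 1 (out-shuffle, from bottom half): 34 ← 48
So the item at position 21 came from original position 48.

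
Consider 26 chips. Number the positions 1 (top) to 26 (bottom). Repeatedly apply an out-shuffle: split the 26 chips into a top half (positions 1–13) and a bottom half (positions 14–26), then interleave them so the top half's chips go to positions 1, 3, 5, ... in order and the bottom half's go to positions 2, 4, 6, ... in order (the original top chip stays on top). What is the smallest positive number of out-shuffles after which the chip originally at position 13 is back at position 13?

20

Follow position 13 under repeated out-shuffles:
13 → 25 → 24 → 22 → 18 → 10 → 19 → 12 → 23 → 20 → 14 → 2 → 3 → 5 → 9 → 17 → 8 → 15 → 4 → 7 → 13
It first returns after 20 out-shuffles.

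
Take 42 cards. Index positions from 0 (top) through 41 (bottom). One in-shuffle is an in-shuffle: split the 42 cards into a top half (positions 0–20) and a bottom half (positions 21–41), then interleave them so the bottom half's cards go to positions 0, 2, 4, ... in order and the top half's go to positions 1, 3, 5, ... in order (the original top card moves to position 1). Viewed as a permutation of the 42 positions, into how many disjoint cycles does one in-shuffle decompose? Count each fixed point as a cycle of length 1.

3

Trace each unvisited position around until it returns:
(0 1 3 7 15 31 ... len 14) (2 5 11 23 4 9 ... len 14) (6 13 27 12 25 8 ... len 14)
3 cycles in total.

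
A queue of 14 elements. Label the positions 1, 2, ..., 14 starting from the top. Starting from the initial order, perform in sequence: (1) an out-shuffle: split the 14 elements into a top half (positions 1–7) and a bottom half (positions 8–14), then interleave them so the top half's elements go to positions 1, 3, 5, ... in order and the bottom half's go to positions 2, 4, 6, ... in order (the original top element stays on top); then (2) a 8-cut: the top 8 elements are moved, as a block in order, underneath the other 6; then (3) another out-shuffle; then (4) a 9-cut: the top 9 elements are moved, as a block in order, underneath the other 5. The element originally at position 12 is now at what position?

8

Track the element from position 12 forward through each operation:
  after op 1 (out-shuffle): 12 → 10
  after op 2 (cut 8): 10 → 2
  after op 3 (out-shuffle): 2 → 3
  after op 4 (cut 9): 3 → 8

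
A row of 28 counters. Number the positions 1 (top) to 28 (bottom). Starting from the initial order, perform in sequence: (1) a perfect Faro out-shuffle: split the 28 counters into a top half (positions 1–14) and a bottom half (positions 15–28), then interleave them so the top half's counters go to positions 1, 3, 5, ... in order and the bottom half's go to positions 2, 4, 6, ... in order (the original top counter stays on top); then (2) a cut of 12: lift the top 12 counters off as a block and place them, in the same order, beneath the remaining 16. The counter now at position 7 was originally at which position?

Undo the operations in reverse order, starting from position 7:
  undo op 2 (cut 12): 7 ← 19
  undo op 1 (out-shuffle, from top half): 19 ← 10
So the counter at position 7 came from original position 10.

10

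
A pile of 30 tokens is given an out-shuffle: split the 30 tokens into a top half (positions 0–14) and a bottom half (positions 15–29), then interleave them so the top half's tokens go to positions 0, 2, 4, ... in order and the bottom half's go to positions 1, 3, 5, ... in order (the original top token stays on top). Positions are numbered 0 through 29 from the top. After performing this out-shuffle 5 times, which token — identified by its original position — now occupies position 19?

Work backwards from position 19, undoing one out-shuffle at a time:
19 ← 24 ← 12 ← 6 ← 3 ← 16
So the token now at position 19 started at position 16.

16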